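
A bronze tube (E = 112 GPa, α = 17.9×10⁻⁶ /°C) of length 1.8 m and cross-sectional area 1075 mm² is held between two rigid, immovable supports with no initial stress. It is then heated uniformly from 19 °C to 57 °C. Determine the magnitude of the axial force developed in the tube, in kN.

Full restraint means ε = 0, so the stress is σ = EαΔT = 112×10³ × 17.9×10⁻⁶ × 38 = 76.18 MPa.
Axial force P = σA = 76.18 × 1075 = 81900 N = 81.9 kN, compressive.

P ≈ 81.9 kN (compressive)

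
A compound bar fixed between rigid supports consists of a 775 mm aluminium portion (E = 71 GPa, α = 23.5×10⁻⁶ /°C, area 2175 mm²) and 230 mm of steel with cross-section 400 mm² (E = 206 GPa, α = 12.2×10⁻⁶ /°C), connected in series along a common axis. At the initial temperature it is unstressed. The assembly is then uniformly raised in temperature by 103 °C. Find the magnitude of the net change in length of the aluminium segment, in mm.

If the supports were absent, the total length change would be Σ αᵢΔT Lᵢ = 23.5×10⁻⁶×103×775 + 12.2×10⁻⁶×103×230 = 2.165 mm.
The rigid supports impose zero overall length change; the single axial force P common to all segments must satisfy P Σ Lᵢ/(AᵢEᵢ) = δ_free.
Σ Lᵢ/(AᵢEᵢ) = 775/(2175×71×10³) + 230/(400×206×10³) = 7.81×10⁻⁶ mm/N.
Hence P = δ_free / Σ(L/AE) = 2.165/7.81×10⁻⁶ = 277.2 kN (compressive).
For the aluminium segment, free thermal change = 23.5×10⁻⁶×103×775 = 1.876 mm and elastic change from P = 277200×775/(2175×71×10³) = 1.391 mm; these oppose, so the net change is 0.485 mm (segment lengthens).

|ΔL| ≈ 0.485 mm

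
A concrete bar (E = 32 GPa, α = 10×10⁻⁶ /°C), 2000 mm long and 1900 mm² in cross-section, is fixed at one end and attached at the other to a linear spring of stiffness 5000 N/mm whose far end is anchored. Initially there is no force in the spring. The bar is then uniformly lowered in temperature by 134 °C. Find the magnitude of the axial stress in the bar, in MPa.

σ ≈ 6.06 MPa (tensile)

If the spring were absent the bar would shorten by αΔT L = 10×10⁻⁶ × 134 × 2000 = 2.68 mm.
With a force P in the spring, the elastic change of the bar is PL/(AE) and that of the spring is P/k; compatibility requires their sum to equal δ_free.
So P = δ_free / [L/(AE) + 1/k] = 2.68 / [ 2000/(1900×32×10³) + 1/(5000) ].
P = 2.68 / 0.0002329 = 11510 N.
σ = P/A = 11510/1900 = 6.056 MPa.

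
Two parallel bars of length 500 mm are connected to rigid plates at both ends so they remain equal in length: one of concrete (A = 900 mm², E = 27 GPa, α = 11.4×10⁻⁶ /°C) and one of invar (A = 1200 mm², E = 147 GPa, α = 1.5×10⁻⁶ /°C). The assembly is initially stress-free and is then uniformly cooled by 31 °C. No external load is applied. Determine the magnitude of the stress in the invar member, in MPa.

Both members must finish at the same length. With the larger α, the concrete tends to over-contract; the plates restrain it, putting the concrete in tension and the invar in compression. With no external load the two internal forces are equal and opposite, magnitude P.
Equating the net (thermal + elastic) strains gives |α₁ − α₂|·ΔT = P·[1/(A₁E₁) + 1/(A₂E₂)].
|α₁ − α₂|·ΔT = 9.9×10⁻⁶ × 31 = 0.0003069.
1/(A₁E₁) + 1/(A₂E₂) = 1/(900×27×10³) + 1/(1200×147×10³) = 4.682×10⁻⁸ N⁻¹.
So P = 0.0003069 / 4.682×10⁻⁸ = 6.555 kN.
σ_{invar} = P/A₂ = 6555/1200 = 5.462 MPa, compressive.

σ ≈ 5.46 MPa (compressive)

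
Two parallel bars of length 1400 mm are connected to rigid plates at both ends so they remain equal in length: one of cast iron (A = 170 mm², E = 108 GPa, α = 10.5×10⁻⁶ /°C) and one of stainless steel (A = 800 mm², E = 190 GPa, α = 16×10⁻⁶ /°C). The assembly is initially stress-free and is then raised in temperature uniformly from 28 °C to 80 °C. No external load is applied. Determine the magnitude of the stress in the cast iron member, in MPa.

σ ≈ 27.6 MPa (tensile)

Equilibrium of a rigid end plate with no external load gives equal and opposite internal forces ±P in the two members. Since α_{stainless steel} > α_{cast iron}, heating drives the stainless steel into compression and the cast iron into tension.
Compatibility of the two members (thermal + elastic change equal): (α₁ − α₂)ΔT = P·[1/(A₁E₁) + 1/(A₂E₂)].
|α₁ − α₂|·ΔT = 5.5×10⁻⁶ × 52 = 0.000286.
1/(A₁E₁) + 1/(A₂E₂) = 1/(170×108×10³) + 1/(800×190×10³) = 6.105×10⁻⁸ N⁻¹.
So P = 0.000286 / 6.105×10⁻⁸ = 4.685 kN.
σ_{cast iron} = P/A₁ = 4685/170 = 27.56 MPa, tensile.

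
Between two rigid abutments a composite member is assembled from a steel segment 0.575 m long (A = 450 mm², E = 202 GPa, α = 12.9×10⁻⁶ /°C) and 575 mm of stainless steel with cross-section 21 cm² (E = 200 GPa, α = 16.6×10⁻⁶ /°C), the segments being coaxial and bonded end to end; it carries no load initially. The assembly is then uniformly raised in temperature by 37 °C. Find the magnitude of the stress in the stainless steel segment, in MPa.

Free thermal expansion of the whole bar: Σ αᵢΔT Lᵢ = 12.9×10⁻⁶×37×575 + 16.6×10⁻⁶×37×575 = 0.6276 mm.
The walls prevent any net length change, so an axial force P (same in every segment) develops. Compatibility: P · Σ Lᵢ/(AᵢEᵢ) = δ_free.
Σ Lᵢ/(AᵢEᵢ) = 575/(450×202×10³) + 575/(2100×200×10³) = 7.695×10⁻⁶ mm/N.
So P = 0.6276 / 7.695×10⁻⁶ = 81.56 kN, compressive.
σ_{stainless steel} = P / A = 81560 / 2100 = 38.84 MPa.

σ ≈ 38.8 MPa (compressive)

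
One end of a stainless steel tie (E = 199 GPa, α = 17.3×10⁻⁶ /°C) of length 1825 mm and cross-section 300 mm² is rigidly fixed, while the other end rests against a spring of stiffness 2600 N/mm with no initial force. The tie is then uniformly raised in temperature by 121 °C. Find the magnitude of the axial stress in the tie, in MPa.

σ ≈ 30.7 MPa (compressive)

The unrestrained thermal change is αΔT L = 17.3×10⁻⁶ × 121 × 1825 = 3.82 mm.
With a force P in the spring, the elastic change of the tie is PL/(AE) and that of the spring is P/k; compatibility requires their sum to equal δ_free.
P [ L/(AE) + 1/k ] = δ_free → P [ 1825/(300×199×10³) + 1/(2600) ] = 3.82.
P = 3.82 / 0.0004152 = 9201 N.
σ = P/A = 9201/300 = 30.67 MPa.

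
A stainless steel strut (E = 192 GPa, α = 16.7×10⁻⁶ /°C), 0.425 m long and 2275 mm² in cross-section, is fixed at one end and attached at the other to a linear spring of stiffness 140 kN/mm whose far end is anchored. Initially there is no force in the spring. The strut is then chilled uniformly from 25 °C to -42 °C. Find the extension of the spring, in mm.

Free thermal contraction: δ_free = αΔT L = 16.7×10⁻⁶ × 67 × 425 = 0.4755 mm.
Let P be the tensile force in the spring. The strut extends elastically by PL/(AE) and the spring stretches by P/k; together these equal δ_free.
P [ L/(AE) + 1/k ] = δ_free → P [ 425/(2275×192×10³) + 1/(140×10³) ] = 0.4755.
P = 0.4755 / 8.116×10⁻⁶ = 58590 N.
Spring extension = P/k = 58590/(140×10³) = 0.4185 mm.

δ ≈ 0.419 mm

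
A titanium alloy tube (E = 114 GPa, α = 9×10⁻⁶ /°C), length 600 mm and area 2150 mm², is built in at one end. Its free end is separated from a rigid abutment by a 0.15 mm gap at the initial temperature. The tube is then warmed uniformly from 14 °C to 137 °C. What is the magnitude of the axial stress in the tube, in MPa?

σ ≈ 97.7 MPa (compressive)

Free thermal elongation = αΔT L = 9×10⁻⁶ × 123 × 600 = 0.6642 mm.
After closing the 0.15 mm clearance, 0.6642 − 0.15 = 0.5142 mm of expansion remains to be suppressed by the wall.
So σ = E(δ_free − g)/L = 114×10³ × 0.5142/600 = 97.7 MPa.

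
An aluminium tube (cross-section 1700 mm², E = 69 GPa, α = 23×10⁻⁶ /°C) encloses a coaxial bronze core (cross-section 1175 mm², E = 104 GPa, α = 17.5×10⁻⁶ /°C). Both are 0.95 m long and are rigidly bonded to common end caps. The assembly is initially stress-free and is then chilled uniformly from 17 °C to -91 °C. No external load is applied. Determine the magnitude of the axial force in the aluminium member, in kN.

P ≈ 35.6 kN (tensile in the aluminium)

The aluminium has the larger α, so on cooling it would change length more than the bronze if both were free. The rigid plates force a common final length, so the aluminium is put into tension and the bronze into compression, with equal and opposite forces P (no external load).
Equating the net (thermal + elastic) strains gives |α₁ − α₂|·ΔT = P·[1/(A₁E₁) + 1/(A₂E₂)].
|α₁ − α₂|·ΔT = 5.5×10⁻⁶ × 108 = 0.000594.
1/(A₁E₁) + 1/(A₂E₂) = 1/(1700×69×10³) + 1/(1175×104×10³) = 1.671×10⁻⁸ N⁻¹.
So P = 0.000594 / 1.671×10⁻⁸ = 35.55 kN.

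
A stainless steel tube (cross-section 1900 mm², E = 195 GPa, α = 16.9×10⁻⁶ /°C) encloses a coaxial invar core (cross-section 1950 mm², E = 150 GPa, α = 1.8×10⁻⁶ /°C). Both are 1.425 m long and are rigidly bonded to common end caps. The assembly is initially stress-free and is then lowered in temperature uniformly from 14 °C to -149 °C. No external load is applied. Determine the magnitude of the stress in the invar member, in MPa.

σ ≈ 206 MPa (compressive)

Both members must finish at the same length. With the larger α, the stainless steel tends to over-contract; the plates restrain it, putting the stainless steel in tension and the invar in compression. With no external load the two internal forces are equal and opposite, magnitude P.
Compatibility of the two members (thermal + elastic change equal): (α₁ − α₂)ΔT = P·[1/(A₁E₁) + 1/(A₂E₂)].
|α₁ − α₂|·ΔT = 15.1×10⁻⁶ × 163 = 0.002461.
1/(A₁E₁) + 1/(A₂E₂) = 1/(1900×195×10³) + 1/(1950×150×10³) = 6.118×10⁻⁹ N⁻¹.
So P = 0.002461 / 6.118×10⁻⁹ = 402.3 kN.
σ_{invar} = P/A₂ = 402300/1950 = 206.3 MPa, compressive.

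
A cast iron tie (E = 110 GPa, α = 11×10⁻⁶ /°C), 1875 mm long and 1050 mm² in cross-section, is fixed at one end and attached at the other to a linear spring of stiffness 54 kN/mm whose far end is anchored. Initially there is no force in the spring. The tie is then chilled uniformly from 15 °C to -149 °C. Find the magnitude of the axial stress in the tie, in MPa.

If the spring were absent the tie would shorten by αΔT L = 11×10⁻⁶ × 164 × 1875 = 3.383 mm.
Let P be the tensile force in the spring. The tie extends elastically by PL/(AE) and the spring stretches by P/k; together these equal δ_free.
So P = δ_free / [L/(AE) + 1/k] = 3.383 / [ 1875/(1050×110×10³) + 1/(54×10³) ].
P = 3.383 / 3.475×10⁻⁵ = 97330 N.
σ = P/A = 97330/1050 = 92.7 MPa.

σ ≈ 92.7 MPa (tensile)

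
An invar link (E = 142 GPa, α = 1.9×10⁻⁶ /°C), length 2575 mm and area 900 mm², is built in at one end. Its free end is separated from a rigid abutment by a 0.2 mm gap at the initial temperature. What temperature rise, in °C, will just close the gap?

ΔT ≈ 40.9 °C

Contact occurs when the free expansion equals the gap: αΔT L = 0.2 mm.
So ΔT = g/(αL) = 0.2/(1.9×10⁻⁶ × 2575) = 40.88 °C.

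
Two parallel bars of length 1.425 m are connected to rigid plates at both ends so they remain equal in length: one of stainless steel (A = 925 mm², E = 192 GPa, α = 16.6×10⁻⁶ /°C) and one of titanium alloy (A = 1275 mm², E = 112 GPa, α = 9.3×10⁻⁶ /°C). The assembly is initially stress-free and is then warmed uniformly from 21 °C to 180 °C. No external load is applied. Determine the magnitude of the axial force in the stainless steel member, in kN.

The stainless steel has the larger α, so on heating it would change length more than the titanium alloy if both were free. The rigid plates force a common final length, so the stainless steel is put into compression and the titanium alloy into tension, with equal and opposite forces P (no external load).
Compatibility of the two members (thermal + elastic change equal): (α₁ − α₂)ΔT = P·[1/(A₁E₁) + 1/(A₂E₂)].
|α₁ − α₂|·ΔT = 7.3×10⁻⁶ × 159 = 0.001161.
1/(A₁E₁) + 1/(A₂E₂) = 1/(925×192×10³) + 1/(1275×112×10³) = 1.263×10⁻⁸ N⁻¹.
So P = 0.001161 / 1.263×10⁻⁸ = 91.88 kN.

P ≈ 91.9 kN (compressive in the stainless steel)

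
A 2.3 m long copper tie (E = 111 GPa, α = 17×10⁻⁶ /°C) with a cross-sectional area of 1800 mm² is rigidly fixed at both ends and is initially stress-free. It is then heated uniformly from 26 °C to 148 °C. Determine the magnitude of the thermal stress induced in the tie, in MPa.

σ ≈ 230 MPa (compressive)

With length fixed, the mechanical strain must cancel the thermal strain αΔT = 17×10⁻⁶ × 122 = 2074×10⁻⁶.
σ = EαΔT = 111×10³ × 17×10⁻⁶ × 122 = 230.2 MPa (compressive; the tie is trying to expand).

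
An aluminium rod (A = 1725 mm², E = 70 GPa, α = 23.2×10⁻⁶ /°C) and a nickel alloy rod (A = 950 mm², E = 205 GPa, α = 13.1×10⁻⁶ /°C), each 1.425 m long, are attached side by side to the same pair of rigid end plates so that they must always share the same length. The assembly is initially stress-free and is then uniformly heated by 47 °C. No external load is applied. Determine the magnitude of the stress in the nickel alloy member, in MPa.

σ ≈ 37.2 MPa (tensile)

Both members must finish at the same length. With the larger α, the aluminium tends to over-expand; the plates restrain it, putting the aluminium in compression and the nickel alloy in tension. With no external load the two internal forces are equal and opposite, magnitude P.
Compatibility of the two members (thermal + elastic change equal): (α₁ − α₂)ΔT = P·[1/(A₁E₁) + 1/(A₂E₂)].
|α₁ − α₂|·ΔT = 10.1×10⁻⁶ × 47 = 0.0004747.
1/(A₁E₁) + 1/(A₂E₂) = 1/(1725×70×10³) + 1/(950×205×10³) = 1.342×10⁻⁸ N⁻¹.
So P = 0.0004747 / 1.342×10⁻⁸ = 35.38 kN.
σ_{nickel alloy} = P/A₂ = 35380/950 = 37.24 MPa, tensile.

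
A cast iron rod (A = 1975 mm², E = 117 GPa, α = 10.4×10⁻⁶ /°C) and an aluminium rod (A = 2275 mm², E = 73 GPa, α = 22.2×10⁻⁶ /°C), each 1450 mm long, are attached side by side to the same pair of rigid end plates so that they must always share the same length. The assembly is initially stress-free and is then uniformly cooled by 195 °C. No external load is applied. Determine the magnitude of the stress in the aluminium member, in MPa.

σ ≈ 97.7 MPa (tensile)

The aluminium has the larger α, so on cooling it would change length more than the cast iron if both were free. The rigid plates force a common final length, so the aluminium is put into tension and the cast iron into compression, with equal and opposite forces P (no external load).
Equating the net (thermal + elastic) strains gives |α₁ − α₂|·ΔT = P·[1/(A₁E₁) + 1/(A₂E₂)].
|α₁ − α₂|·ΔT = 11.8×10⁻⁶ × 195 = 0.002301.
1/(A₁E₁) + 1/(A₂E₂) = 1/(1975×117×10³) + 1/(2275×73×10³) = 1.035×10⁻⁸ N⁻¹.
P = 0.002301 / 1.035×10⁻⁸ = 222300 N = 222.3 kN.
σ_{aluminium} = P/A₂ = 222300/2275 = 97.73 MPa, tensile.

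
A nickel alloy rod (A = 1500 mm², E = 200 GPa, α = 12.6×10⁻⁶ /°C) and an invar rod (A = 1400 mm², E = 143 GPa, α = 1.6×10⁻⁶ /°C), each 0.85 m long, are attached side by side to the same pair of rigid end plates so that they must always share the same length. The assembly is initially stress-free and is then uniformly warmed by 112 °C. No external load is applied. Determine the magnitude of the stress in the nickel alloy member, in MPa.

The nickel alloy has the larger α, so on heating it would change length more than the invar if both were free. The rigid plates force a common final length, so the nickel alloy is put into compression and the invar into tension, with equal and opposite forces P (no external load).
Compatibility of the two members (thermal + elastic change equal): (α₁ − α₂)ΔT = P·[1/(A₁E₁) + 1/(A₂E₂)].
|α₁ − α₂|·ΔT = 11×10⁻⁶ × 112 = 0.001232.
1/(A₁E₁) + 1/(A₂E₂) = 1/(1500×200×10³) + 1/(1400×143×10³) = 8.328×10⁻⁹ N⁻¹.
P = 0.001232 / 8.328×10⁻⁹ = 147900 N = 147.9 kN.
σ_{nickel alloy} = P/A₁ = 147900/1500 = 98.62 MPa, compressive.

σ ≈ 98.6 MPa (compressive)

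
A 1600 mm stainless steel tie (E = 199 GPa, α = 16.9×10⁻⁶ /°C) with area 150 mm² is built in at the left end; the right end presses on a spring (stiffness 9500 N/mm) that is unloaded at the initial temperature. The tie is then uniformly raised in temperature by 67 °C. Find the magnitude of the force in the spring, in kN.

Free thermal expansion: δ_free = αΔT L = 16.9×10⁻⁶ × 67 × 1600 = 1.812 mm.
With a force P in the spring, the elastic change of the tie is PL/(AE) and that of the spring is P/k; compatibility requires their sum to equal δ_free.
So P = δ_free / [L/(AE) + 1/k] = 1.812 / [ 1600/(150×199×10³) + 1/(9500) ].
P = 1.812 / 0.0001589 = 11400 N.

P ≈ 11.4 kN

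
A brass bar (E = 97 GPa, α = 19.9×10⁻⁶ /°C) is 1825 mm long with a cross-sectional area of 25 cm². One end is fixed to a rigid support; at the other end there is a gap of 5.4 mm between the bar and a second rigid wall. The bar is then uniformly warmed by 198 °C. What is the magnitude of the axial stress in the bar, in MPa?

σ ≈ 95.2 MPa (compressive)

Free thermal elongation = αΔT L = 19.9×10⁻⁶ × 198 × 1825 = 7.191 mm.
The gap closes (δ_free > 5.4 mm) and the wall then resists a further 7.191 − 5.4 = 1.791 mm of expansion.
Compatibility: PL/(AE) = 1.791 mm, so σ = P/A = E × (1.791/1825) = 95.19 MPa.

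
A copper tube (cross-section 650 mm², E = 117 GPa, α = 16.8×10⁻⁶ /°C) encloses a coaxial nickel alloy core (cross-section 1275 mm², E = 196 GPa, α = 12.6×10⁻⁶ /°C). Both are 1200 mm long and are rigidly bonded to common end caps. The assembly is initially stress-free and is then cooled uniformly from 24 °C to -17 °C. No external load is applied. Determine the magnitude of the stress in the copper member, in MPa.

Equilibrium of a rigid end plate with no external load gives equal and opposite internal forces ±P in the two members. Since α_{copper} > α_{nickel alloy}, cooling drives the copper into tension and the nickel alloy into compression.
Equating the net (thermal + elastic) strains gives |α₁ − α₂|·ΔT = P·[1/(A₁E₁) + 1/(A₂E₂)].
|α₁ − α₂|·ΔT = 4.2×10⁻⁶ × 41 = 0.0001722.
1/(A₁E₁) + 1/(A₂E₂) = 1/(650×117×10³) + 1/(1275×196×10³) = 1.715×10⁻⁸ N⁻¹.
So P = 0.0001722 / 1.715×10⁻⁸ = 10.04 kN.
σ_{copper} = P/A₁ = 10040/650 = 15.45 MPa, tensile.

σ ≈ 15.4 MPa (tensile)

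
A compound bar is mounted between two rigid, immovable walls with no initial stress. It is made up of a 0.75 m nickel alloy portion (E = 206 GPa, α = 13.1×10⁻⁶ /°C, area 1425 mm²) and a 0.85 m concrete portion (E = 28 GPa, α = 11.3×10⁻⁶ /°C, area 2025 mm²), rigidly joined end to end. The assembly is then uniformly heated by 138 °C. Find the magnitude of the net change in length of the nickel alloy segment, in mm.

|ΔL| ≈ 0.965 mm

With the walls removed the bar would change length by δ_free = Σ αᵢΔT Lᵢ = 13.1×10⁻⁶×138×750 + 11.3×10⁻⁶×138×850 = 2.681 mm.
The rigid supports impose zero overall length change; the single axial force P common to all segments must satisfy P Σ Lᵢ/(AᵢEᵢ) = δ_free.
The series flexibility is Σ Lᵢ/(AᵢEᵢ) = 750/(1425×206×10³) + 850/(2025×28×10³) = 1.755×10⁻⁵ mm/N.
Hence P = δ_free / Σ(L/AE) = 2.681/1.755×10⁻⁵ = 152.8 kN (compressive).
For the nickel alloy segment, free thermal change = 13.1×10⁻⁶×138×750 = 1.356 mm and elastic change from P = 152800×750/(1425×206×10³) = 0.3904 mm; these oppose, so the net change is 0.965 mm (segment lengthens).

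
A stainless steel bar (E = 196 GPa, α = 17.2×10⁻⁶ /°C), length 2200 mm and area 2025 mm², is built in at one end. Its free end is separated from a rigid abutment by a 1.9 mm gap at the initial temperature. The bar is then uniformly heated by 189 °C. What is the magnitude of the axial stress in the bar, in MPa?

σ ≈ 468 MPa (compressive)

Unrestrained expansion: δ_free = αΔT L = 17.2×10⁻⁶ × 189 × 2200 = 7.152 mm.
After closing the 1.9 mm clearance, 7.152 − 1.9 = 5.252 mm of expansion remains to be suppressed by the wall.
That suppressed elongation corresponds to σ = E·Δ/L = 196×10³ × 5.252/2200 = 467.9 MPa.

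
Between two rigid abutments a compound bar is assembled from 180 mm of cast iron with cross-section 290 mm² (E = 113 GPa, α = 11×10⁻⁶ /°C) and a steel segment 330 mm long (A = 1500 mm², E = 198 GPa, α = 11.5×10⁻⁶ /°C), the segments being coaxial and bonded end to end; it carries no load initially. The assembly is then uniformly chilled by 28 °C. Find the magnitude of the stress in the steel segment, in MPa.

With the walls removed the bar would change length by δ_free = Σ αᵢΔT Lᵢ = 11×10⁻⁶×28×180 + 11.5×10⁻⁶×28×330 = 0.1617 mm.
The rigid supports impose zero overall length change; the single axial force P common to all segments must satisfy P Σ Lᵢ/(AᵢEᵢ) = δ_free.
The series flexibility is Σ Lᵢ/(AᵢEᵢ) = 180/(290×113×10³) + 330/(1500×198×10³) = 6.604×10⁻⁶ mm/N.
Hence P = δ_free / Σ(L/AE) = 0.1617/6.604×10⁻⁶ = 24.49 kN (tensile).
σ_{steel} = P / A = 24490 / 1500 = 16.32 MPa.

σ ≈ 16.3 MPa (tensile)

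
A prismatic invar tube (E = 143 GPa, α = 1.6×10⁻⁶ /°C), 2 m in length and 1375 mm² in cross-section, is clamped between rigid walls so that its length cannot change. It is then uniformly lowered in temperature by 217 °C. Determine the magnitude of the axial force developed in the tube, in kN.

The ends cannot move, so σ = EαΔT = 143×10³ × 1.6×10⁻⁶ × 217 = 49.65 MPa.
P = AEαΔT = 1375 × 143×10³ × 1.6×10⁻⁶ × 217 = 68.27 kN (tensile).

P ≈ 68.3 kN (tensile)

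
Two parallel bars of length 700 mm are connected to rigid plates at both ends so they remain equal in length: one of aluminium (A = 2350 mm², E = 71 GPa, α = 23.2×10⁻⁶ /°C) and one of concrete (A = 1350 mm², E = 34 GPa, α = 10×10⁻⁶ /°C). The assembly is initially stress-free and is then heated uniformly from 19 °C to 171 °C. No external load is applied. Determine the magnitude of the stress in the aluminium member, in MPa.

σ ≈ 30.7 MPa (compressive)

Both members must finish at the same length. With the larger α, the aluminium tends to over-expand; the plates restrain it, putting the aluminium in compression and the concrete in tension. With no external load the two internal forces are equal and opposite, magnitude P.
Equating the net (thermal + elastic) strains gives |α₁ − α₂|·ΔT = P·[1/(A₁E₁) + 1/(A₂E₂)].
|α₁ − α₂|·ΔT = 13.2×10⁻⁶ × 152 = 0.002006.
1/(A₁E₁) + 1/(A₂E₂) = 1/(2350×71×10³) + 1/(1350×34×10³) = 2.778×10⁻⁸ N⁻¹.
P = 0.002006 / 2.778×10⁻⁸ = 72220 N = 72.22 kN.
σ_{aluminium} = P/A₁ = 72220/2350 = 30.73 MPa, compressive.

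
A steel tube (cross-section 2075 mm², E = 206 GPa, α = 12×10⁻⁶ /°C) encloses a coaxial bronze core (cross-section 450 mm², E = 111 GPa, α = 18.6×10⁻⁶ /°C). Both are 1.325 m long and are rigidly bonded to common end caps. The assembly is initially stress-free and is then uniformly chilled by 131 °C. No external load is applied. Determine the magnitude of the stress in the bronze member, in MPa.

σ ≈ 85.9 MPa (tensile)

Both members must finish at the same length. With the larger α, the bronze tends to over-contract; the plates restrain it, putting the bronze in tension and the steel in compression. With no external load the two internal forces are equal and opposite, magnitude P.
Equating the net (thermal + elastic) strains gives |α₁ − α₂|·ΔT = P·[1/(A₁E₁) + 1/(A₂E₂)].
|α₁ − α₂|·ΔT = 6.6×10⁻⁶ × 131 = 0.0008646.
1/(A₁E₁) + 1/(A₂E₂) = 1/(2075×206×10³) + 1/(450×111×10³) = 2.236×10⁻⁸ N⁻¹.
P = 0.0008646 / 2.236×10⁻⁸ = 38670 N = 38.67 kN.
σ_{bronze} = P/A₂ = 38670/450 = 85.93 MPa, tensile.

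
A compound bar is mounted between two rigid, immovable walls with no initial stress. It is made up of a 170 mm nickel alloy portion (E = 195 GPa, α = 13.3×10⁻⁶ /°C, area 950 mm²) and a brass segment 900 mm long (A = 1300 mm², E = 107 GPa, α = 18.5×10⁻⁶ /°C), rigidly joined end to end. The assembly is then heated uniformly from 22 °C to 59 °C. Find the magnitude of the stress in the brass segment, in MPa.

σ ≈ 72.9 MPa (compressive)

Free thermal expansion of the whole bar: Σ αᵢΔT Lᵢ = 13.3×10⁻⁶×37×170 + 18.5×10⁻⁶×37×900 = 0.6997 mm.
Since the ends are fixed, an axial force P builds up, equal in every segment, with P · Σ Lᵢ/(AᵢEᵢ) = δ_free.
The series flexibility is Σ Lᵢ/(AᵢEᵢ) = 170/(950×195×10³) + 900/(1300×107×10³) = 7.388×10⁻⁶ mm/N.
Hence P = δ_free / Σ(L/AE) = 0.6997/7.388×10⁻⁶ = 94.71 kN (compressive).
σ_{brass} = P / A = 94710 / 1300 = 72.85 MPa.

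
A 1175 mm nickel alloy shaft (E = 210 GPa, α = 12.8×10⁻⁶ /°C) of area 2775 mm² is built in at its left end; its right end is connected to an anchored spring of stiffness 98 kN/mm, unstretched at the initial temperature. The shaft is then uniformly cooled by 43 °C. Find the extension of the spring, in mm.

δ ≈ 0.54 mm

The unrestrained thermal change is αΔT L = 12.8×10⁻⁶ × 43 × 1175 = 0.6467 mm.
With a force P in the spring, the elastic change of the shaft is PL/(AE) and that of the spring is P/k; compatibility requires their sum to equal δ_free.
P [ L/(AE) + 1/k ] = δ_free → P [ 1175/(2775×210×10³) + 1/(98×10³) ] = 0.6467.
P = 0.6467 / 1.222×10⁻⁵ = 52920 N.
Spring extension = P/k = 52920/(98×10³) = 0.54 mm.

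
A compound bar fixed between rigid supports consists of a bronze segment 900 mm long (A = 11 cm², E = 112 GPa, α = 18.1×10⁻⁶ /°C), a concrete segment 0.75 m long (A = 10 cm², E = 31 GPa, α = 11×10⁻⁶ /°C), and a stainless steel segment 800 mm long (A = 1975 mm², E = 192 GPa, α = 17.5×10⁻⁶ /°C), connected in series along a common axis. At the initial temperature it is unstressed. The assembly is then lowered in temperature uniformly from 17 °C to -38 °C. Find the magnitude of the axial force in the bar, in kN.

P ≈ 63.1 kN (tensile)

If the supports were absent, the total length change would be Σ αᵢΔT Lᵢ = 18.1×10⁻⁶×55×900 + 11×10⁻⁶×55×750 + 17.5×10⁻⁶×55×800 = 2.12 mm.
The rigid supports impose zero overall length change; the single axial force P common to all segments must satisfy P Σ Lᵢ/(AᵢEᵢ) = δ_free.
Σ Lᵢ/(AᵢEᵢ) = 900/(1100×112×10³) + 750/(1000×31×10³) + 800/(1975×192×10³) = 3.361×10⁻⁵ mm/N.
So P = 2.12 / 3.361×10⁻⁵ = 63.07 kN, tensile.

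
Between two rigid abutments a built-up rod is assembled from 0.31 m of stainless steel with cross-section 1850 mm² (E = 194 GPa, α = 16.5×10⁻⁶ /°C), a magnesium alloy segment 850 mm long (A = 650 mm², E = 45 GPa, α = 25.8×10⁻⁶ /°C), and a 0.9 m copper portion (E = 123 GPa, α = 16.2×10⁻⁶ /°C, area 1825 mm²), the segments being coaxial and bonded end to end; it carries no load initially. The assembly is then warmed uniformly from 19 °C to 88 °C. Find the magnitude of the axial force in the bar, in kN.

With the walls removed the bar would change length by δ_free = Σ αᵢΔT Lᵢ = 16.5×10⁻⁶×69×310 + 25.8×10⁻⁶×69×850 + 16.2×10⁻⁶×69×900 = 2.872 mm.
The rigid supports impose zero overall length change; the single axial force P common to all segments must satisfy P Σ Lᵢ/(AᵢEᵢ) = δ_free.
Σ Lᵢ/(AᵢEᵢ) = 310/(1850×194×10³) + 850/(650×45×10³) + 900/(1825×123×10³) = 3.393×10⁻⁵ mm/N.
Hence P = δ_free / Σ(L/AE) = 2.872/3.393×10⁻⁵ = 84.64 kN (compressive).

P ≈ 84.6 kN (compressive)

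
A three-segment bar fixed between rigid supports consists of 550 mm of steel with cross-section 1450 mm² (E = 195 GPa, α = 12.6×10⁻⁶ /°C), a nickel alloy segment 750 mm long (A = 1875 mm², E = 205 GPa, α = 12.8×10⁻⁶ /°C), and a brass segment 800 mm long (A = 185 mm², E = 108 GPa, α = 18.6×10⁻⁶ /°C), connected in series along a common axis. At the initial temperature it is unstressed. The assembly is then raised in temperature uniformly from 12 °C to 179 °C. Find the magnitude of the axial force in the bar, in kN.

Free thermal expansion of the whole bar: Σ αᵢΔT Lᵢ = 12.6×10⁻⁶×167×550 + 12.8×10⁻⁶×167×750 + 18.6×10⁻⁶×167×800 = 5.245 mm.
The rigid supports impose zero overall length change; the single axial force P common to all segments must satisfy P Σ Lᵢ/(AᵢEᵢ) = δ_free.
The series flexibility is Σ Lᵢ/(AᵢEᵢ) = 550/(1450×195×10³) + 750/(1875×205×10³) + 800/(185×108×10³) = 4.394×10⁻⁵ mm/N.
P = 5.245 / 4.394×10⁻⁵ = 119400 N = 119.4 kN, compressive.

P ≈ 119 kN (compressive)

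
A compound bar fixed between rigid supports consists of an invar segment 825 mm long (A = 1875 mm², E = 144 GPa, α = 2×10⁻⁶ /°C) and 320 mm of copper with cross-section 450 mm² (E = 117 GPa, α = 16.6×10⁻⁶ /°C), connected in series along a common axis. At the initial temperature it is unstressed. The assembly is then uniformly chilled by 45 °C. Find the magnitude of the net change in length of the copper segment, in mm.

With the walls removed the bar would change length by δ_free = Σ αᵢΔT Lᵢ = 2×10⁻⁶×45×825 + 16.6×10⁻⁶×45×320 = 0.3133 mm.
The rigid supports impose zero overall length change; the single axial force P common to all segments must satisfy P Σ Lᵢ/(AᵢEᵢ) = δ_free.
The series flexibility is Σ Lᵢ/(AᵢEᵢ) = 825/(1875×144×10³) + 320/(450×117×10³) = 9.133×10⁻⁶ mm/N.
So P = 0.3133 / 9.133×10⁻⁶ = 34.3 kN, tensile.
For the copper segment, free thermal change = 16.6×10⁻⁶×45×320 = 0.239 mm and elastic change from P = 34300×320/(450×117×10³) = 0.2085 mm; these oppose, so the net change is 0.0306 mm (segment shortens).

|ΔL| ≈ 0.0306 mm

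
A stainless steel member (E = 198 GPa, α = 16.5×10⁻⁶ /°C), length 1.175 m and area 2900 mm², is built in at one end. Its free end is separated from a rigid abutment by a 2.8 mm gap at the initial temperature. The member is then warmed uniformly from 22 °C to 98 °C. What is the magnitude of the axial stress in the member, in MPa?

Unrestrained expansion: δ_free = αΔT L = 16.5×10⁻⁶ × 76 × 1175 = 1.473 mm.
Since δ_free = 1.47 mm is less than the 2.8 mm gap, the member never touches the wall. No axial force develops.

σ ≈ 0 MPa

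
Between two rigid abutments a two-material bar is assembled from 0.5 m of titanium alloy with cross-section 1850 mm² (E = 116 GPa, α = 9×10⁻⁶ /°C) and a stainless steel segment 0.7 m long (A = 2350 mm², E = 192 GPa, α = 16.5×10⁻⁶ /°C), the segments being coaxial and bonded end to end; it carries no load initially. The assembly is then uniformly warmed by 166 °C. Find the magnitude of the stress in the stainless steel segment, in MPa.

σ ≈ 292 MPa (compressive)

Free thermal expansion of the whole bar: Σ αᵢΔT Lᵢ = 9×10⁻⁶×166×500 + 16.5×10⁻⁶×166×700 = 2.664 mm.
The rigid supports impose zero overall length change; the single axial force P common to all segments must satisfy P Σ Lᵢ/(AᵢEᵢ) = δ_free.
Σ Lᵢ/(AᵢEᵢ) = 500/(1850×116×10³) + 700/(2350×192×10³) = 3.881×10⁻⁶ mm/N.
So P = 2.664 / 3.881×10⁻⁶ = 686.4 kN, compressive.
σ_{stainless steel} = P / A = 686400 / 2350 = 292.1 MPa.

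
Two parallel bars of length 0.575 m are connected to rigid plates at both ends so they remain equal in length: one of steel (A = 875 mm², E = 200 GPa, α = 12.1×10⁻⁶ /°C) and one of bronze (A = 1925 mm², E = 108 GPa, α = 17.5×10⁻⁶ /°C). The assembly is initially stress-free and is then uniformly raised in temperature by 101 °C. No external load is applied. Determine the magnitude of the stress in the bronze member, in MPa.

σ ≈ 26.9 MPa (compressive)

Equilibrium of a rigid end plate with no external load gives equal and opposite internal forces ±P in the two members. Since α_{bronze} > α_{steel}, heating drives the bronze into compression and the steel into tension.
Setting the final lengths equal and cancelling L: (α₁ − α₂)ΔT = P/(A₁E₁) + P/(A₂E₂).
|α₁ − α₂|·ΔT = 5.4×10⁻⁶ × 101 = 0.0005454.
1/(A₁E₁) + 1/(A₂E₂) = 1/(875×200×10³) + 1/(1925×108×10³) = 1.052×10⁻⁸ N⁻¹.
So P = 0.0005454 / 1.052×10⁻⁸ = 51.82 kN.
σ_{bronze} = P/A₂ = 51820/1925 = 26.92 MPa, compressive.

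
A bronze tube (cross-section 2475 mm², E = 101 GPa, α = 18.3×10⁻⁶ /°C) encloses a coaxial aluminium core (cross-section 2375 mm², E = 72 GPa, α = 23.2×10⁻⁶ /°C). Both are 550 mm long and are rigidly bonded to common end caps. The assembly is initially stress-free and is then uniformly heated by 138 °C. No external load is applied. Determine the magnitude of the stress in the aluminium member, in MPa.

The aluminium has the larger α, so on heating it would change length more than the bronze if both were free. The rigid plates force a common final length, so the aluminium is put into compression and the bronze into tension, with equal and opposite forces P (no external load).
Compatibility of the two members (thermal + elastic change equal): (α₁ − α₂)ΔT = P·[1/(A₁E₁) + 1/(A₂E₂)].
|α₁ − α₂|·ΔT = 4.9×10⁻⁶ × 138 = 0.0006762.
1/(A₁E₁) + 1/(A₂E₂) = 1/(2475×101×10³) + 1/(2375×72×10³) = 9.848×10⁻⁹ N⁻¹.
So P = 0.0006762 / 9.848×10⁻⁹ = 68.66 kN.
σ_{aluminium} = P/A₂ = 68660/2375 = 28.91 MPa, compressive.

σ ≈ 28.9 MPa (compressive)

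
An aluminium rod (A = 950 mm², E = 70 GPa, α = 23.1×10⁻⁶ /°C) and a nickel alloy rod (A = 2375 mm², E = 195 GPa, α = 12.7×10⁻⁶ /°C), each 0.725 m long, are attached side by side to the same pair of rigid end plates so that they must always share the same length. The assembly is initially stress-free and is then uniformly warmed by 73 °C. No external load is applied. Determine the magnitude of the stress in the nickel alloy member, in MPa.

The aluminium has the larger α, so on heating it would change length more than the nickel alloy if both were free. The rigid plates force a common final length, so the aluminium is put into compression and the nickel alloy into tension, with equal and opposite forces P (no external load).
Compatibility of the two members (thermal + elastic change equal): (α₁ − α₂)ΔT = P·[1/(A₁E₁) + 1/(A₂E₂)].
|α₁ − α₂|·ΔT = 10.4×10⁻⁶ × 73 = 0.0007592.
1/(A₁E₁) + 1/(A₂E₂) = 1/(950×70×10³) + 1/(2375×195×10³) = 1.72×10⁻⁸ N⁻¹.
P = 0.0007592 / 1.72×10⁻⁸ = 44150 N = 44.15 kN.
σ_{nickel alloy} = P/A₂ = 44150/2375 = 18.59 MPa, tensile.

σ ≈ 18.6 MPa (tensile)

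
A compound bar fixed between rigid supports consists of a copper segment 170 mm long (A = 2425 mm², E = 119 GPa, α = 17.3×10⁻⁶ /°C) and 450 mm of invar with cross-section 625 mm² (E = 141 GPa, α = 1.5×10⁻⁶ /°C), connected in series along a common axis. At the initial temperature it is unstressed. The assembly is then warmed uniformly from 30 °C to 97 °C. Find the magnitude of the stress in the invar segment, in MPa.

σ ≈ 68.1 MPa (compressive)

Free thermal expansion of the whole bar: Σ αᵢΔT Lᵢ = 17.3×10⁻⁶×67×170 + 1.5×10⁻⁶×67×450 = 0.2423 mm.
Since the ends are fixed, an axial force P builds up, equal in every segment, with P · Σ Lᵢ/(AᵢEᵢ) = δ_free.
The series flexibility is Σ Lᵢ/(AᵢEᵢ) = 170/(2425×119×10³) + 450/(625×141×10³) = 5.695×10⁻⁶ mm/N.
P = 0.2423 / 5.695×10⁻⁶ = 42540 N = 42.54 kN, compressive.
σ_{invar} = P / A = 42540 / 625 = 68.06 MPa.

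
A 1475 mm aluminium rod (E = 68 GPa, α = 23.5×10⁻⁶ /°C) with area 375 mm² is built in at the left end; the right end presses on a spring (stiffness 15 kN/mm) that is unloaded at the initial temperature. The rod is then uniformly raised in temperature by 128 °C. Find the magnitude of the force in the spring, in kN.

P ≈ 35.6 kN

The unrestrained thermal change is αΔT L = 23.5×10⁻⁶ × 128 × 1475 = 4.437 mm.
With a force P in the spring, the elastic change of the rod is PL/(AE) and that of the spring is P/k; compatibility requires their sum to equal δ_free.
So P = δ_free / [L/(AE) + 1/k] = 4.437 / [ 1475/(375×68×10³) + 1/(15×10³) ].
P = 4.437 / 0.0001245 = 35630 N.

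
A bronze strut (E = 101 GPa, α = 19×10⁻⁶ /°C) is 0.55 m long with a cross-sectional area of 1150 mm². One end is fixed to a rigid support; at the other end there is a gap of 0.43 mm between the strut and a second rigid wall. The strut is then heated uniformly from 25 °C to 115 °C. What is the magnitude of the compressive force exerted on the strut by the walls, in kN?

P ≈ 108 kN

Unrestrained expansion: δ_free = αΔT L = 19×10⁻⁶ × 90 × 550 = 0.9405 mm.
This exceeds the 0.43 mm gap, so the wall pushes back. The portion of expansion that must be recovered elastically is δ_free − gap = 0.9405 − 0.43 = 0.5105 mm.
So σ = E(δ_free − g)/L = 101×10³ × 0.5105/550 = 93.75 MPa.
Force on the wall = σA = 93.75 × 1150 mm² = 107.8 kN.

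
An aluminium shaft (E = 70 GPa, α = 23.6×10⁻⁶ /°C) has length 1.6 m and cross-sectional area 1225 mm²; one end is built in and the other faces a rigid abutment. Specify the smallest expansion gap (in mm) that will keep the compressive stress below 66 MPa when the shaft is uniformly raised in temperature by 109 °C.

Free expansion if unrestrained: δ_free = αΔT L = 23.6×10⁻⁶ × 109 × 1600 = 4.116 mm.
At the allowable stress the elastic shortening the wall may impose is σL/E = 66 × 1600 / (70×10³) = 1.509 mm.
So the gap has to take up the difference, g_min = δ_free − σL/E = 4.116 − 1.509 = 2.607 mm.

g ≈ 2.61 mm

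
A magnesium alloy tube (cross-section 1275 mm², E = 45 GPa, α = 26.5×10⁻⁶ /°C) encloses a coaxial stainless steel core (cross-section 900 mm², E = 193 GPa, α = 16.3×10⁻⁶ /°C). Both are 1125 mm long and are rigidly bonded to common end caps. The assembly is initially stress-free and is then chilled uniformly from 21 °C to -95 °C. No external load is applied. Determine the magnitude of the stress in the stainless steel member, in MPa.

σ ≈ 56.7 MPa (compressive)

Both members must finish at the same length. With the larger α, the magnesium alloy tends to over-contract; the plates restrain it, putting the magnesium alloy in tension and the stainless steel in compression. With no external load the two internal forces are equal and opposite, magnitude P.
Compatibility of the two members (thermal + elastic change equal): (α₁ − α₂)ΔT = P·[1/(A₁E₁) + 1/(A₂E₂)].
|α₁ − α₂|·ΔT = 10.2×10⁻⁶ × 116 = 0.001183.
1/(A₁E₁) + 1/(A₂E₂) = 1/(1275×45×10³) + 1/(900×193×10³) = 2.319×10⁻⁸ N⁻¹.
P = 0.001183 / 2.319×10⁻⁸ = 51030 N = 51.03 kN.
σ_{stainless steel} = P/A₂ = 51030/900 = 56.7 MPa, compressive.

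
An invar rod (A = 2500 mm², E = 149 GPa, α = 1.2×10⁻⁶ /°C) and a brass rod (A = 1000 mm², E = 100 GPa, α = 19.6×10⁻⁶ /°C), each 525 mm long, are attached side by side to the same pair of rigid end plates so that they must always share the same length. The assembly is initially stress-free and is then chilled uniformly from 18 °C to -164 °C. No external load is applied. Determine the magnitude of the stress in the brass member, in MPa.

Equilibrium of a rigid end plate with no external load gives equal and opposite internal forces ±P in the two members. Since α_{brass} > α_{invar}, cooling drives the brass into tension and the invar into compression.
Setting the final lengths equal and cancelling L: (α₁ − α₂)ΔT = P/(A₁E₁) + P/(A₂E₂).
|α₁ − α₂|·ΔT = 18.4×10⁻⁶ × 182 = 0.003349.
1/(A₁E₁) + 1/(A₂E₂) = 1/(2500×149×10³) + 1/(1000×100×10³) = 1.268×10⁻⁸ N⁻¹.
So P = 0.003349 / 1.268×10⁻⁸ = 264 kN.
σ_{brass} = P/A₂ = 264000/1000 = 264 MPa, tensile.

σ ≈ 264 MPa (tensile)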